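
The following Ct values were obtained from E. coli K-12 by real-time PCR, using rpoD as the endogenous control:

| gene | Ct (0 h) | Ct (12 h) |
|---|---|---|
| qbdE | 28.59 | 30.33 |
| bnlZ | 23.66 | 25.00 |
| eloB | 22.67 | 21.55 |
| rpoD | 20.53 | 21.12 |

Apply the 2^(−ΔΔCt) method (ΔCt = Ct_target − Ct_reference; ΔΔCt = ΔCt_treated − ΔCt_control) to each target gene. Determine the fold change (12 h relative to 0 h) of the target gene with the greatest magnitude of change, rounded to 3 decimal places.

qbdE: ΔΔCt = (30.33−21.12) − (28.59−20.53) = 9.21 − 8.06 = 1.15; fold change = 2^-1.15 = 0.451
bnlZ: ΔΔCt = (25.00−21.12) − (23.66−20.53) = 3.88 − 3.13 = 0.75; fold change = 2^-0.75 = 0.595
eloB: ΔΔCt = (21.55−21.12) − (22.67−20.53) = 0.43 − 2.14 = -1.71; fold change = 2^1.71 = 3.272
eloB has the largest |ΔΔCt| = 1.71.

3.272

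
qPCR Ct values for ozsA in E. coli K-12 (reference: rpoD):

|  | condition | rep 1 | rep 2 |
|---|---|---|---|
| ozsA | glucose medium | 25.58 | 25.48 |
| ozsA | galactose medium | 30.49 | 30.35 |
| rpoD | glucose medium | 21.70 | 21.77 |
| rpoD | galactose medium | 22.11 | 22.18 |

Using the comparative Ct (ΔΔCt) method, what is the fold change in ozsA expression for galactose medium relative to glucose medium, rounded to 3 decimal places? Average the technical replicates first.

Mean Ct: ozsA glucose medium 25.530; ozsA galactose medium 30.420; rpoD glucose medium 21.735; rpoD galactose medium 22.145
ΔCt(glucose medium) = 25.530 − 21.735 = 3.795
ΔCt(galactose medium) = 30.420 − 22.145 = 8.275
ΔΔCt = 8.275 − 3.795 = 4.480
Fold change = 2^(−4.480) = 0.0448

0.045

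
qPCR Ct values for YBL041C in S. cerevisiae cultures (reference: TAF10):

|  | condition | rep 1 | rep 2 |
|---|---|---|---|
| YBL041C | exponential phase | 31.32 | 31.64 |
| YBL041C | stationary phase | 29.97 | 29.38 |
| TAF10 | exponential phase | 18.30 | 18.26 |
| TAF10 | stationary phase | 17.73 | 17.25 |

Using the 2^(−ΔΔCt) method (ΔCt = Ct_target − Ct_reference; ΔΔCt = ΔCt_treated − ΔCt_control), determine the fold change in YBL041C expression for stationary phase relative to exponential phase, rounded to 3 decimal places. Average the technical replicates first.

Mean Ct: YBL041C exponential phase 31.480; YBL041C stationary phase 29.675; TAF10 exponential phase 18.280; TAF10 stationary phase 17.490
ΔCt(exponential phase) = 31.480 − 18.280 = 13.200
ΔCt(stationary phase) = 29.675 − 17.490 = 12.185
ΔΔCt = 12.185 − 13.200 = -1.015
Fold change = 2^(−(-1.015)) = 2^1.015 = 2.0209

2.021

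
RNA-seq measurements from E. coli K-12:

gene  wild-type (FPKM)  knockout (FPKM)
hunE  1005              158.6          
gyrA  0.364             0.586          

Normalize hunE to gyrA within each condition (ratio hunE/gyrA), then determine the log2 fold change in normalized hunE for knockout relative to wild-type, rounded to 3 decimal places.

-3.351

hunE/gyrA (wild-type) = 1005 / 0.364 = 2761
hunE/gyrA (knockout) = 158.6 / 0.586 = 270.65
Fold change = 270.65 / 2761 = 0.0980
log2(0.0980) = -3.3507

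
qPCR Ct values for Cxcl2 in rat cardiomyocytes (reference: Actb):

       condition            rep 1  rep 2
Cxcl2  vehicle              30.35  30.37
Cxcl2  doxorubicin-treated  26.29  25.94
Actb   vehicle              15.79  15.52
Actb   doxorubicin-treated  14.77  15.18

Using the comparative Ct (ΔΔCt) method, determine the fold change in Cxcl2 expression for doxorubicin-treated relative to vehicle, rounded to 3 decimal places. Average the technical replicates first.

11.835

Mean Ct: Cxcl2 vehicle 30.360; Cxcl2 doxorubicin-treated 26.115; Actb vehicle 15.655; Actb doxorubicin-treated 14.975
ΔCt(vehicle) = 30.360 − 15.655 = 14.705
ΔCt(doxorubicin-treated) = 26.115 − 14.975 = 11.140
ΔΔCt = 11.140 − 14.705 = -3.565
Fold change = 2^(−(-3.565)) = 2^3.565 = 11.8351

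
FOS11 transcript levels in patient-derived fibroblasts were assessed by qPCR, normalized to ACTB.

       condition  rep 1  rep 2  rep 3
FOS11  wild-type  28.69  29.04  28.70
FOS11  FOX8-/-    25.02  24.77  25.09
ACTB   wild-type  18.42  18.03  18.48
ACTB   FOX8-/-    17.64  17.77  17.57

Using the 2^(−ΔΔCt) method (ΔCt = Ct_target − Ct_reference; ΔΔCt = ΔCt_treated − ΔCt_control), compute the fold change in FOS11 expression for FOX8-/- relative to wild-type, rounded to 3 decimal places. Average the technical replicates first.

Mean Ct: FOS11 wild-type 28.810; FOS11 FOX8-/- 24.960; ACTB wild-type 18.310; ACTB FOX8-/- 17.660
ΔCt(wild-type) = 28.810 − 18.310 = 10.500
ΔCt(FOX8-/-) = 24.960 − 17.660 = 7.300
ΔΔCt = 7.300 − 10.500 = -3.200
Fold change = 2^(−(-3.200)) = 2^3.200 = 9.1896

9.190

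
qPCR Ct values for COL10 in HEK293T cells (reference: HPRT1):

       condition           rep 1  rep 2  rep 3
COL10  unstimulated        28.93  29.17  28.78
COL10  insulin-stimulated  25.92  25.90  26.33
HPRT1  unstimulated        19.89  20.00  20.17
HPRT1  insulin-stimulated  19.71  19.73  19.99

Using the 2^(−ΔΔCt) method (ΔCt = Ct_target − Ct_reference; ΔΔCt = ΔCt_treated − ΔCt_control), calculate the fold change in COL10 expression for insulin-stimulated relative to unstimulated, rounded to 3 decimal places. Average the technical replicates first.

6.498

Mean Ct: COL10 unstimulated 28.960; COL10 insulin-stimulated 26.050; HPRT1 unstimulated 20.020; HPRT1 insulin-stimulated 19.810
ΔCt(unstimulated) = 28.960 − 20.020 = 8.940
ΔCt(insulin-stimulated) = 26.050 − 19.810 = 6.240
ΔΔCt = 6.240 − 8.940 = -2.700
Fold change = 2^(−(-2.700)) = 2^2.700 = 6.4980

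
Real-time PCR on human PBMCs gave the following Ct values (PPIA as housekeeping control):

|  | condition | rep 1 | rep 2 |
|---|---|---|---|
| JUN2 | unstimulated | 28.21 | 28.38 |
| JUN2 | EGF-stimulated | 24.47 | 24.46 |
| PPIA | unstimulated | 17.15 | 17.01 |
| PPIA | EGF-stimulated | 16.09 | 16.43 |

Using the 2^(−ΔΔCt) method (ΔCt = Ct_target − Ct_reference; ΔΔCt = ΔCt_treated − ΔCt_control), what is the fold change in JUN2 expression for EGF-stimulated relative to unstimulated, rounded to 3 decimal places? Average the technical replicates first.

8.056

Mean Ct: JUN2 unstimulated 28.295; JUN2 EGF-stimulated 24.465; PPIA unstimulated 17.080; PPIA EGF-stimulated 16.260
ΔCt(unstimulated) = 28.295 − 17.080 = 11.215
ΔCt(EGF-stimulated) = 24.465 − 16.260 = 8.205
ΔΔCt = 8.205 − 11.215 = -3.010
Fold change = 2^(−(-3.010)) = 2^3.010 = 8.0556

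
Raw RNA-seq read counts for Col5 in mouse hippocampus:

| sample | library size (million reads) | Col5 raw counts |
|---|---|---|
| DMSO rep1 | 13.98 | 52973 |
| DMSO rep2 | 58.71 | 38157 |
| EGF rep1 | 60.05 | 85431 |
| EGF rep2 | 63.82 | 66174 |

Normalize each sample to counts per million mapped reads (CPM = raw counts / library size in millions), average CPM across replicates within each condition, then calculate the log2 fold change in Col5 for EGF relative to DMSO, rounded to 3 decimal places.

CPM(DMSO rep1) = 52973 / 13.98 = 3789.1989
CPM(DMSO rep2) = 38157 / 58.71 = 649.9234
CPM(EGF rep1) = 85431 / 60.05 = 1422.6644
CPM(EGF rep2) = 66174 / 63.82 = 1036.8850
mean CPM(DMSO) = 2219.5611; mean CPM(EGF) = 1229.7747
Fold change = 1229.7747 / 2219.5611 = 0.55406
log2(0.55406) = -0.8519

-0.852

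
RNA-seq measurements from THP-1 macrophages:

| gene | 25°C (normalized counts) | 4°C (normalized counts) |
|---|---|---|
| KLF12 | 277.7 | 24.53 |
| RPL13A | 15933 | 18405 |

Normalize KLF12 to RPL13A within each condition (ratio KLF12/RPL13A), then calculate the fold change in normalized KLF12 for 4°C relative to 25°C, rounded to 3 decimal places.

KLF12/RPL13A (25°C) = 277.7 / 15933 = 0.017429
KLF12/RPL13A (4°C) = 24.53 / 18405 = 0.0013328
Fold change = 0.0013328 / 0.017429 = 0.0765

0.076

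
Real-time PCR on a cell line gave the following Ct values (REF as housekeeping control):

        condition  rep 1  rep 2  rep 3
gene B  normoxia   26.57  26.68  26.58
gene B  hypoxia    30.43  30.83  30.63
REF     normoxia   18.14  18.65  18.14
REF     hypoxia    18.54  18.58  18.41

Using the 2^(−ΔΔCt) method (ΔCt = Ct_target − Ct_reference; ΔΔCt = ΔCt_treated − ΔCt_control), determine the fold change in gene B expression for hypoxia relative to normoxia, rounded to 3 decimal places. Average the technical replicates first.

0.071

Mean Ct: gene B normoxia 26.610; gene B hypoxia 30.630; REF normoxia 18.310; REF hypoxia 18.510
ΔCt(normoxia) = 26.610 − 18.310 = 8.300
ΔCt(hypoxia) = 30.630 − 18.510 = 12.120
ΔΔCt = 12.120 − 8.300 = 3.820
Fold change = 2^(−3.820) = 0.0708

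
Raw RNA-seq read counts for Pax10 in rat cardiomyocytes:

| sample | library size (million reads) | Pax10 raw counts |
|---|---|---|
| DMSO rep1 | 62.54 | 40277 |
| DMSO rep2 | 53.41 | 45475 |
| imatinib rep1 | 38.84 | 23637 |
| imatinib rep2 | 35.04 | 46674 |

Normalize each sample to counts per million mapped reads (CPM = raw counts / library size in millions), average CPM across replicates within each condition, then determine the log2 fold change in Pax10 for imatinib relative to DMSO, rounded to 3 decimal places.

CPM(DMSO rep1) = 40277 / 62.54 = 644.0198
CPM(DMSO rep2) = 45475 / 53.41 = 851.4323
CPM(imatinib rep1) = 23637 / 38.84 = 608.5736
CPM(imatinib rep2) = 46674 / 35.04 = 1332.0205
mean CPM(DMSO) = 747.7261; mean CPM(imatinib) = 970.2971
Fold change = 970.2971 / 747.7261 = 1.29766
log2(1.29766) = 0.3759

0.376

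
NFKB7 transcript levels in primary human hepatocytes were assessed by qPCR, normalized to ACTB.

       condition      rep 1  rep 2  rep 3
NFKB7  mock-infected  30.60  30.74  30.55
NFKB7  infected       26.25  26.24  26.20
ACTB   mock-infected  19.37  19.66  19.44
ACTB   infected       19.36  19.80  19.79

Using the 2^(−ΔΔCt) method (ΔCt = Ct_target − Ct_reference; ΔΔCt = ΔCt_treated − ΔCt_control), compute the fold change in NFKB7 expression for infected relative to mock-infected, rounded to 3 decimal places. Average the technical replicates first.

Mean Ct: NFKB7 mock-infected 30.630; NFKB7 infected 26.230; ACTB mock-infected 19.490; ACTB infected 19.650
ΔCt(mock-infected) = 30.630 − 19.490 = 11.140
ΔCt(infected) = 26.230 − 19.650 = 6.580
ΔΔCt = 6.580 − 11.140 = -4.560
Fold change = 2^(−(-4.560)) = 2^4.560 = 23.5883

23.588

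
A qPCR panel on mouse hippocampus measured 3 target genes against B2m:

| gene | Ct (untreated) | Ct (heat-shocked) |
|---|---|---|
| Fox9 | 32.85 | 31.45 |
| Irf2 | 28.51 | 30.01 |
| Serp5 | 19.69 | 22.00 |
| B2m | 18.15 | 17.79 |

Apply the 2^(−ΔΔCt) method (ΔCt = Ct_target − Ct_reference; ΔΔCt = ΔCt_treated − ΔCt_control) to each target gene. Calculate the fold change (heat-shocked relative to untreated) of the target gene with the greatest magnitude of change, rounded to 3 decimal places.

0.157

Fox9: ΔΔCt = (31.45−17.79) − (32.85−18.15) = 13.66 − 14.70 = -1.04; fold change = 2^1.04 = 2.056
Irf2: ΔΔCt = (30.01−17.79) − (28.51−18.15) = 12.22 − 10.36 = 1.86; fold change = 2^-1.86 = 0.275
Serp5: ΔΔCt = (22.00−17.79) − (19.69−18.15) = 4.21 − 1.54 = 2.67; fold change = 2^-2.67 = 0.157
Serp5 has the largest |ΔΔCt| = 2.67.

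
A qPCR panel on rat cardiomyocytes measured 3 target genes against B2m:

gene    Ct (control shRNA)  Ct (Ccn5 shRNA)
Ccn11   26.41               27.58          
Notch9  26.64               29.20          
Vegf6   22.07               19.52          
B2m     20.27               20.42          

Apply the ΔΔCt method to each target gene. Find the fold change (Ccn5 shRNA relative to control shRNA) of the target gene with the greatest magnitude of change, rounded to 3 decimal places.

Ccn11: ΔΔCt = (27.58−20.42) − (26.41−20.27) = 7.16 − 6.14 = 1.02; fold change = 2^-1.02 = 0.493
Notch9: ΔΔCt = (29.20−20.42) − (26.64−20.27) = 8.78 − 6.37 = 2.41; fold change = 2^-2.41 = 0.188
Vegf6: ΔΔCt = (19.52−20.42) − (22.07−20.27) = -0.90 − 1.80 = -2.70; fold change = 2^2.70 = 6.498
Vegf6 has the largest |ΔΔCt| = 2.70.

6.498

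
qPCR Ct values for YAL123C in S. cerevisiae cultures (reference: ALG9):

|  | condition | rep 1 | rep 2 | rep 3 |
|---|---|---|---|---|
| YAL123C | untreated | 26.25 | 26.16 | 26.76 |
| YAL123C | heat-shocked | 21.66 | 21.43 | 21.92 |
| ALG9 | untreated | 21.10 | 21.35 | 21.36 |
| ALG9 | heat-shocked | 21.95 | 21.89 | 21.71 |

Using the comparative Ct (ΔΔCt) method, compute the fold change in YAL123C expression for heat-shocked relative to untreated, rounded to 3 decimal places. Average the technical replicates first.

Mean Ct: YAL123C untreated 26.390; YAL123C heat-shocked 21.670; ALG9 untreated 21.270; ALG9 heat-shocked 21.850
ΔCt(untreated) = 26.390 − 21.270 = 5.120
ΔCt(heat-shocked) = 21.670 − 21.850 = -0.180
ΔΔCt = -0.180 − 5.120 = -5.300
Fold change = 2^(−(-5.300)) = 2^5.300 = 39.3966

39.397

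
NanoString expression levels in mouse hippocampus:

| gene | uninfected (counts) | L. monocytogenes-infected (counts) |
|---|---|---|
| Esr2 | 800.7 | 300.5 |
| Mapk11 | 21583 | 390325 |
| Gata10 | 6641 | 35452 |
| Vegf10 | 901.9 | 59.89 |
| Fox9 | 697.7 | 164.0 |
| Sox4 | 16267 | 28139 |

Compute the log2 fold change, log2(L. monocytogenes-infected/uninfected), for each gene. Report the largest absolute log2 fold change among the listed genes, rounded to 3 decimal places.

log2(300.5/800.7) = -1.414  (Esr2)
log2(390325/21583) = 4.177  (Mapk11)
log2(35452/6641) = 2.416  (Gata10)
log2(59.89/901.9) = -3.913  (Vegf10)
log2(164.0/697.7) = -2.089  (Fox9)
log2(28139/16267) = 0.791  (Sox4)
The largest magnitude belongs to Mapk11.

4.177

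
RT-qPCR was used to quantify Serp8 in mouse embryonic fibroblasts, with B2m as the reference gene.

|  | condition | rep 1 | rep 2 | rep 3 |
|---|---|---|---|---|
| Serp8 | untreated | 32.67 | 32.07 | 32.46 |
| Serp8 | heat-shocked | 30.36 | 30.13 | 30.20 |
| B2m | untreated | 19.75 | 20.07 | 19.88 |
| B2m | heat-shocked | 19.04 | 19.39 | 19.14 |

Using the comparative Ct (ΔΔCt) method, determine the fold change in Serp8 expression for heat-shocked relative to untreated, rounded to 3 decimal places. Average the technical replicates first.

Mean Ct: Serp8 untreated 32.400; Serp8 heat-shocked 30.230; B2m untreated 19.900; B2m heat-shocked 19.190
ΔCt(untreated) = 32.400 − 19.900 = 12.500
ΔCt(heat-shocked) = 30.230 − 19.190 = 11.040
ΔΔCt = 11.040 − 12.500 = -1.460
Fold change = 2^(−(-1.460)) = 2^1.460 = 2.7511

2.751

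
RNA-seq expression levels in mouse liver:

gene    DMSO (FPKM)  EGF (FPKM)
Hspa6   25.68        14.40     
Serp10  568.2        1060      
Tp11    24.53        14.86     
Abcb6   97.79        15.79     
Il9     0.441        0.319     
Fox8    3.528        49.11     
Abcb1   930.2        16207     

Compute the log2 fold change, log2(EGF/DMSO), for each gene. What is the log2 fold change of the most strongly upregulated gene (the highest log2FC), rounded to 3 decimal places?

log2(14.40/25.68) = -0.835  (Hspa6)
log2(1060/568.2) = 0.900  (Serp10)
log2(14.86/24.53) = -0.723  (Tp11)
log2(15.79/97.79) = -2.631  (Abcb6)
log2(0.319/0.441) = -0.467  (Il9)
log2(49.11/3.528) = 3.799  (Fox8)
log2(16207/930.2) = 4.123  (Abcb1)
Abcb1 is most strongly upregulated.

4.123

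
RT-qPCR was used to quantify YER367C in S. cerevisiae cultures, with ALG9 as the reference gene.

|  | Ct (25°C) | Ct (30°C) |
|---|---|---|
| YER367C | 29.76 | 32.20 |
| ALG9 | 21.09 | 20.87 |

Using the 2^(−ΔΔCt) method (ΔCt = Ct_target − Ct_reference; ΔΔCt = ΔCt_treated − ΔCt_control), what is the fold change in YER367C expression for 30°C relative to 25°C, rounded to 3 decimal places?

ΔCt(25°C) = 29.760 − 21.090 = 8.670
ΔCt(30°C) = 32.200 − 20.870 = 11.330
ΔΔCt = 11.330 − 8.670 = 2.660
Fold change = 2^(−2.660) = 0.1582

0.158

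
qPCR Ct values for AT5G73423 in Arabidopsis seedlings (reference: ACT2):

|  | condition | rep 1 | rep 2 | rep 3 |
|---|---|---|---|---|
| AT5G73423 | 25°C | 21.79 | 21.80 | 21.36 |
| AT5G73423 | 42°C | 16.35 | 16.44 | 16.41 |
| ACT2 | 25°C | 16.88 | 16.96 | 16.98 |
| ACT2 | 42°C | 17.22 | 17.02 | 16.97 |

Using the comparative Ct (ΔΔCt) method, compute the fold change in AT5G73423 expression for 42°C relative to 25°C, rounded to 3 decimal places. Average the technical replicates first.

Mean Ct: AT5G73423 25°C 21.650; AT5G73423 42°C 16.400; ACT2 25°C 16.940; ACT2 42°C 17.070
ΔCt(25°C) = 21.650 − 16.940 = 4.710
ΔCt(42°C) = 16.400 − 17.070 = -0.670
ΔΔCt = -0.670 − 4.710 = -5.380
Fold change = 2^(−(-5.380)) = 2^5.380 = 41.6429

41.643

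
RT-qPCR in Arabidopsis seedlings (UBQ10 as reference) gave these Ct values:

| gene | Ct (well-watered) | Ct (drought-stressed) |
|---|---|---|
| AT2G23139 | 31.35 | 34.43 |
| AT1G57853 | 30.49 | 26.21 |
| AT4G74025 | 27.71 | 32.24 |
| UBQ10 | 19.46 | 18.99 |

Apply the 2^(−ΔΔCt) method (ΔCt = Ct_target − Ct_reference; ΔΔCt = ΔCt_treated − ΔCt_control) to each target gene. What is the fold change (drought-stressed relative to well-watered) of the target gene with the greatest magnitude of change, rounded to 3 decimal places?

0.031

AT2G23139: ΔΔCt = (34.43−18.99) − (31.35−19.46) = 15.44 − 11.89 = 3.55; fold change = 2^-3.55 = 0.085
AT1G57853: ΔΔCt = (26.21−18.99) − (30.49−19.46) = 7.22 − 11.03 = -3.81; fold change = 2^3.81 = 14.026
AT4G74025: ΔΔCt = (32.24−18.99) − (27.71−19.46) = 13.25 − 8.25 = 5.00; fold change = 2^-5.00 = 0.031
AT4G74025 has the largest |ΔΔCt| = 5.00.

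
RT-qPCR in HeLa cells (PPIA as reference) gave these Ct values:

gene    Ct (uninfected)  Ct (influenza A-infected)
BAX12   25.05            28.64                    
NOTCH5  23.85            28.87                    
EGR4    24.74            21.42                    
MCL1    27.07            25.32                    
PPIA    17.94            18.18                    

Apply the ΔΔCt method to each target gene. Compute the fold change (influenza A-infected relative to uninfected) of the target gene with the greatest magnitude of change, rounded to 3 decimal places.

BAX12: ΔΔCt = (28.64−18.18) − (25.05−17.94) = 10.46 − 7.11 = 3.35; fold change = 2^-3.35 = 0.098
NOTCH5: ΔΔCt = (28.87−18.18) − (23.85−17.94) = 10.69 − 5.91 = 4.78; fold change = 2^-4.78 = 0.036
EGR4: ΔΔCt = (21.42−18.18) − (24.74−17.94) = 3.24 − 6.80 = -3.56; fold change = 2^3.56 = 11.794
MCL1: ΔΔCt = (25.32−18.18) − (27.07−17.94) = 7.14 − 9.13 = -1.99; fold change = 2^1.99 = 3.972
NOTCH5 has the largest |ΔΔCt| = 4.78.

0.036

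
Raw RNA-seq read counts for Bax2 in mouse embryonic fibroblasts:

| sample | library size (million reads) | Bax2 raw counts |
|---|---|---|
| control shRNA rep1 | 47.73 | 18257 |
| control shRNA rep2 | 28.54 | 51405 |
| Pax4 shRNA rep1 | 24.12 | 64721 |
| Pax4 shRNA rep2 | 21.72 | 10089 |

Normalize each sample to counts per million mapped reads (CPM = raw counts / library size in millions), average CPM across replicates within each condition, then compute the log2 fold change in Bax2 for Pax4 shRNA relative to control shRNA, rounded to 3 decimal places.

0.528

CPM(control shRNA rep1) = 18257 / 47.73 = 382.5058
CPM(control shRNA rep2) = 51405 / 28.54 = 1801.1563
CPM(Pax4 shRNA rep1) = 64721 / 24.12 = 2683.2919
CPM(Pax4 shRNA rep2) = 10089 / 21.72 = 464.5028
mean CPM(control shRNA) = 1091.8310; mean CPM(Pax4 shRNA) = 1573.8973
Fold change = 1573.8973 / 1091.8310 = 1.44152
log2(1.44152) = 0.5276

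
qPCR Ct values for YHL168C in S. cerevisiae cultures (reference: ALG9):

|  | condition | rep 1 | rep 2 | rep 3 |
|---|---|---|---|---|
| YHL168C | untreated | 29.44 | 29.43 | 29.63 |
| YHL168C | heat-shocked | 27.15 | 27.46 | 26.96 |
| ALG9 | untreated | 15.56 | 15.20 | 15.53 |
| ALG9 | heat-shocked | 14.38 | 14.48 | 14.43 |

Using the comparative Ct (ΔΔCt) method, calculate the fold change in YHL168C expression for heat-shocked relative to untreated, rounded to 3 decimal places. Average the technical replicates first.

2.479

Mean Ct: YHL168C untreated 29.500; YHL168C heat-shocked 27.190; ALG9 untreated 15.430; ALG9 heat-shocked 14.430
ΔCt(untreated) = 29.500 − 15.430 = 14.070
ΔCt(heat-shocked) = 27.190 − 14.430 = 12.760
ΔΔCt = 12.760 − 14.070 = -1.310
Fold change = 2^(−(-1.310)) = 2^1.310 = 2.4794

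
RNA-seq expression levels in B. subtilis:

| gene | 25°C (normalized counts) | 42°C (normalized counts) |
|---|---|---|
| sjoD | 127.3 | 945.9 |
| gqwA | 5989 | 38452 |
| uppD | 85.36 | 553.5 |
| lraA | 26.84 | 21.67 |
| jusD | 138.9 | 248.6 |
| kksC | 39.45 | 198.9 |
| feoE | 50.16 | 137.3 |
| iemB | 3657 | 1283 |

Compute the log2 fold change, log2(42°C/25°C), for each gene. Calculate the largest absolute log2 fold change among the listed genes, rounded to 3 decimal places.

2.893

log2(945.9/127.3) = 2.893  (sjoD)
log2(38452/5989) = 2.683  (gqwA)
log2(553.5/85.36) = 2.697  (uppD)
log2(21.67/26.84) = -0.309  (lraA)
log2(248.6/138.9) = 0.840  (jusD)
log2(198.9/39.45) = 2.334  (kksC)
log2(137.3/50.16) = 1.453  (feoE)
log2(1283/3657) = -1.511  (iemB)
The largest magnitude belongs to sjoD.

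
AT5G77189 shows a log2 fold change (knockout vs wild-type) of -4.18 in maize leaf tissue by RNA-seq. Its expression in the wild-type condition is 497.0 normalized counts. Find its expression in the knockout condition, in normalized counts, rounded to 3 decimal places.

Fold change = 2^(-4.18) = 0.0552
knockout expression = 497.0 × 0.0552 = 27.419

27.419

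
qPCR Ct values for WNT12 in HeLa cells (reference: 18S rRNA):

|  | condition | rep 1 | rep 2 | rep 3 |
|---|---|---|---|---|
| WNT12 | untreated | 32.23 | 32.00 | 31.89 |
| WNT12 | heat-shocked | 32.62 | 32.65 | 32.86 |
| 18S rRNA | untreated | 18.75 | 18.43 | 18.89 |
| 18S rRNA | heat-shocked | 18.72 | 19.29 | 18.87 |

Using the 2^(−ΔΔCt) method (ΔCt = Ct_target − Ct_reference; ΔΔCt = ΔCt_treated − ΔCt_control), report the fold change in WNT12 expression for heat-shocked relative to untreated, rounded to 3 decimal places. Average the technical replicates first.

0.758

Mean Ct: WNT12 untreated 32.040; WNT12 heat-shocked 32.710; 18S rRNA untreated 18.690; 18S rRNA heat-shocked 18.960
ΔCt(untreated) = 32.040 − 18.690 = 13.350
ΔCt(heat-shocked) = 32.710 − 18.960 = 13.750
ΔΔCt = 13.750 − 13.350 = 0.400
Fold change = 2^(−0.400) = 0.7579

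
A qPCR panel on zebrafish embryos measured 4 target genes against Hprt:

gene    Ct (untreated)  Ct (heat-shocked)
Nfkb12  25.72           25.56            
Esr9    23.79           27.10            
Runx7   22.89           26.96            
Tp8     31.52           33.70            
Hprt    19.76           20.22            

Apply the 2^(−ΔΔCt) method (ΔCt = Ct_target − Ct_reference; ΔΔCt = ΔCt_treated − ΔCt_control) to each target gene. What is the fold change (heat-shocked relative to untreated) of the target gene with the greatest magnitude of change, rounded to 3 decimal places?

0.082

Nfkb12: ΔΔCt = (25.56−20.22) − (25.72−19.76) = 5.34 − 5.96 = -0.62; fold change = 2^0.62 = 1.537
Esr9: ΔΔCt = (27.10−20.22) − (23.79−19.76) = 6.88 − 4.03 = 2.85; fold change = 2^-2.85 = 0.139
Runx7: ΔΔCt = (26.96−20.22) − (22.89−19.76) = 6.74 − 3.13 = 3.61; fold change = 2^-3.61 = 0.082
Tp8: ΔΔCt = (33.70−20.22) − (31.52−19.76) = 13.48 − 11.76 = 1.72; fold change = 2^-1.72 = 0.304
Runx7 has the largest |ΔΔCt| = 3.61.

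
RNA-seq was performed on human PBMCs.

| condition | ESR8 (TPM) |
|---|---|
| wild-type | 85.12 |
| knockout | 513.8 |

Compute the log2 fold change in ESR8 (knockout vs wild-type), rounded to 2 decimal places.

2.59

Fold change = 513.8 / 85.12 = 6.0362
log2(6.0362) = 2.594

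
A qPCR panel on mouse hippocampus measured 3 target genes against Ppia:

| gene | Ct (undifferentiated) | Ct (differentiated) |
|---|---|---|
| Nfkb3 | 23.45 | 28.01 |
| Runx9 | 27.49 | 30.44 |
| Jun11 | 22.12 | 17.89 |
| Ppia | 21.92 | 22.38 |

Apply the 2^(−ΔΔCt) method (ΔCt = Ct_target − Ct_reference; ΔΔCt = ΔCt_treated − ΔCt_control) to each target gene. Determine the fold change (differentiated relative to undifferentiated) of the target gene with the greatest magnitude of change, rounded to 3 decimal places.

Nfkb3: ΔΔCt = (28.01−22.38) − (23.45−21.92) = 5.63 − 1.53 = 4.10; fold change = 2^-4.10 = 0.058
Runx9: ΔΔCt = (30.44−22.38) − (27.49−21.92) = 8.06 − 5.57 = 2.49; fold change = 2^-2.49 = 0.178
Jun11: ΔΔCt = (17.89−22.38) − (22.12−21.92) = -4.49 − 0.20 = -4.69; fold change = 2^4.69 = 25.813
Jun11 has the largest |ΔΔCt| = 4.69.

25.813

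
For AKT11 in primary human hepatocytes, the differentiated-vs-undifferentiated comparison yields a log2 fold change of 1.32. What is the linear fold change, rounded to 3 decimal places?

Fold change = 2^(1.32) = 2.4967

2.497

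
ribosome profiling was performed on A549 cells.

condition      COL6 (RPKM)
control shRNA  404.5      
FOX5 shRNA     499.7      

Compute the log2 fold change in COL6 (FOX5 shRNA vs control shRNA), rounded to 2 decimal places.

0.30

Fold change = 499.7 / 404.5 = 1.2354
log2(1.2354) = 0.305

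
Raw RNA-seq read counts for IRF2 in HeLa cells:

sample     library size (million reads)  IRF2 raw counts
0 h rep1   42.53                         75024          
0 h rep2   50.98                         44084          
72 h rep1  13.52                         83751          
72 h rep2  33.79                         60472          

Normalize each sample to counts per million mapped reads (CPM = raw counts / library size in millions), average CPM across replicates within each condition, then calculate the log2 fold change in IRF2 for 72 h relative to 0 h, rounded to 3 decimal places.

CPM(0 h rep1) = 75024 / 42.53 = 1764.0254
CPM(0 h rep2) = 44084 / 50.98 = 864.7313
CPM(72 h rep1) = 83751 / 13.52 = 6194.6006
CPM(72 h rep2) = 60472 / 33.79 = 1789.6419
mean CPM(0 h) = 1314.3783; mean CPM(72 h) = 3992.1212
Fold change = 3992.1212 / 1314.3783 = 3.03727
log2(3.03727) = 1.6028

1.603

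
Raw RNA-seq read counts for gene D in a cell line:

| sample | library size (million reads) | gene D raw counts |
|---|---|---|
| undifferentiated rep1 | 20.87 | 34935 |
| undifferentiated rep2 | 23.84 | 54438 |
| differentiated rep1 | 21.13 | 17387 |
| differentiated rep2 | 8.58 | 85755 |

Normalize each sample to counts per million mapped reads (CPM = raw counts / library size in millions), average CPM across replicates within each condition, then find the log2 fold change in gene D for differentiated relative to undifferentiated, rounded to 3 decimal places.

CPM(undifferentiated rep1) = 34935 / 20.87 = 1673.9339
CPM(undifferentiated rep2) = 54438 / 23.84 = 2283.4732
CPM(differentiated rep1) = 17387 / 21.13 = 822.8585
CPM(differentiated rep2) = 85755 / 8.58 = 9994.7552
mean CPM(undifferentiated) = 1978.7035; mean CPM(differentiated) = 5408.8069
Fold change = 5408.8069 / 1978.7035 = 2.73351
log2(2.73351) = 1.4508

1.451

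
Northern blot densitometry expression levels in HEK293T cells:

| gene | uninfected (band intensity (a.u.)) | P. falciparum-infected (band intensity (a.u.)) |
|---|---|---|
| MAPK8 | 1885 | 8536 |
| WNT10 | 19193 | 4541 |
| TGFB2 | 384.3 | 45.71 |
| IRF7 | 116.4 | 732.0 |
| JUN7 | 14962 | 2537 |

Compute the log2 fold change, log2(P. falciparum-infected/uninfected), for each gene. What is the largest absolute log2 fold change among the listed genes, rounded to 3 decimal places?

log2(8536/1885) = 2.179  (MAPK8)
log2(4541/19193) = -2.079  (WNT10)
log2(45.71/384.3) = -3.072  (TGFB2)
log2(732.0/116.4) = 2.653  (IRF7)
log2(2537/14962) = -2.560  (JUN7)
The largest magnitude belongs to TGFB2.

3.072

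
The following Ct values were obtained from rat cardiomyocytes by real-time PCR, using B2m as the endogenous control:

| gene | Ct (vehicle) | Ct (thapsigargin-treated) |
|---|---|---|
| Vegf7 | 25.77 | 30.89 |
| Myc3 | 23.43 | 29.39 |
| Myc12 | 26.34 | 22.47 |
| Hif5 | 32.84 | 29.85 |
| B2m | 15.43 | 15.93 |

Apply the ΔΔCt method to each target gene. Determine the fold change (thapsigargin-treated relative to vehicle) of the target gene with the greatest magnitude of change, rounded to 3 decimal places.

0.023

Vegf7: ΔΔCt = (30.89−15.93) − (25.77−15.43) = 14.96 − 10.34 = 4.62; fold change = 2^-4.62 = 0.041
Myc3: ΔΔCt = (29.39−15.93) − (23.43−15.43) = 13.46 − 8.00 = 5.46; fold change = 2^-5.46 = 0.023
Myc12: ΔΔCt = (22.47−15.93) − (26.34−15.43) = 6.54 − 10.91 = -4.37; fold change = 2^4.37 = 20.678
Hif5: ΔΔCt = (29.85−15.93) − (32.84−15.43) = 13.92 − 17.41 = -3.49; fold change = 2^3.49 = 11.236
Myc3 has the largest |ΔΔCt| = 5.46.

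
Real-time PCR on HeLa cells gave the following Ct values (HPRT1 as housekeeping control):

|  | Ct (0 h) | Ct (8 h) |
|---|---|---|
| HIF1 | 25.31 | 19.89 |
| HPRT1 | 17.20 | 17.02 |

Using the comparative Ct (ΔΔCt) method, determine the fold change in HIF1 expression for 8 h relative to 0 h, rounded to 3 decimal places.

ΔCt(0 h) = 25.310 − 17.200 = 8.110
ΔCt(8 h) = 19.890 − 17.020 = 2.870
ΔΔCt = 2.870 − 8.110 = -5.240
Fold change = 2^(−(-5.240)) = 2^5.240 = 37.7918

37.792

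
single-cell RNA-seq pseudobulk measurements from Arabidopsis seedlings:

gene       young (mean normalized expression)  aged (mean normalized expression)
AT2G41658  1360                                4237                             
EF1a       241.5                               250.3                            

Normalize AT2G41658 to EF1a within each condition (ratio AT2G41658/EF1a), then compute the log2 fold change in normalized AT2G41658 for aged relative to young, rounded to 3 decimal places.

1.588

AT2G41658/EF1a (young) = 1360 / 241.5 = 5.6315
AT2G41658/EF1a (aged) = 4237 / 250.3 = 16.928
Fold change = 16.928 / 5.6315 = 3.0059
log2(3.0059) = 1.5878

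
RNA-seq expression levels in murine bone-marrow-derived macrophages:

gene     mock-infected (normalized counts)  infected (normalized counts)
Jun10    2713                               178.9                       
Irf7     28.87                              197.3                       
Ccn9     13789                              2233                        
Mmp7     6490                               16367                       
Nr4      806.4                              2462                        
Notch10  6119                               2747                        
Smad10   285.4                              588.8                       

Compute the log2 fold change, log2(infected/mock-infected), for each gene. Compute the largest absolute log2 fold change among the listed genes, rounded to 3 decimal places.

log2(178.9/2713) = -3.923  (Jun10)
log2(197.3/28.87) = 2.773  (Irf7)
log2(2233/13789) = -2.626  (Ccn9)
log2(16367/6490) = 1.334  (Mmp7)
log2(2462/806.4) = 1.610  (Nr4)
log2(2747/6119) = -1.155  (Notch10)
log2(588.8/285.4) = 1.045  (Smad10)
The largest magnitude belongs to Jun10.

3.923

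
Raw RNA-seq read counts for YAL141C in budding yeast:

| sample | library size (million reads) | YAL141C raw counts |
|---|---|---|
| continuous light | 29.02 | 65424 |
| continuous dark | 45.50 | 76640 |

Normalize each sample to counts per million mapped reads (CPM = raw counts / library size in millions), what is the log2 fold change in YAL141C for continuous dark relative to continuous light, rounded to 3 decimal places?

CPM(continuous light) = 65424 / 29.02 = 2254.4452
CPM(continuous dark) = 76640 / 45.50 = 1684.3956
Fold change = 1684.3956 / 2254.4452 = 0.74714
log2(0.74714) = -0.4205

-0.421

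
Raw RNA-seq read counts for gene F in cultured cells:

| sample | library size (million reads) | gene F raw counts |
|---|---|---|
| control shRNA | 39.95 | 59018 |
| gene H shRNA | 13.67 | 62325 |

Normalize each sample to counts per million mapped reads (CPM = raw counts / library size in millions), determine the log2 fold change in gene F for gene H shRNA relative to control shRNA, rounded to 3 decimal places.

1.626

CPM(control shRNA) = 59018 / 39.95 = 1477.2966
CPM(gene H shRNA) = 62325 / 13.67 = 4559.2538
Fold change = 4559.2538 / 1477.2966 = 3.08621
log2(3.08621) = 1.6258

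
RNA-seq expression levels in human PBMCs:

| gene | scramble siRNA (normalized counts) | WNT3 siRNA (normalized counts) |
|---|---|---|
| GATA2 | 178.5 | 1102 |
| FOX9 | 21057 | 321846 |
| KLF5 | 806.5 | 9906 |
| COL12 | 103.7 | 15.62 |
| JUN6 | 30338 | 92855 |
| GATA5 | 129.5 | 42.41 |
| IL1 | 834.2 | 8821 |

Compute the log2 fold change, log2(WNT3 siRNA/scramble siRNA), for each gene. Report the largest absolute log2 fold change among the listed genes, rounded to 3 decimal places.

3.934

log2(1102/178.5) = 2.626  (GATA2)
log2(321846/21057) = 3.934  (FOX9)
log2(9906/806.5) = 3.619  (KLF5)
log2(15.62/103.7) = -2.731  (COL12)
log2(92855/30338) = 1.614  (JUN6)
log2(42.41/129.5) = -1.610  (GATA5)
log2(8821/834.2) = 3.402  (IL1)
The largest magnitude belongs to FOX9.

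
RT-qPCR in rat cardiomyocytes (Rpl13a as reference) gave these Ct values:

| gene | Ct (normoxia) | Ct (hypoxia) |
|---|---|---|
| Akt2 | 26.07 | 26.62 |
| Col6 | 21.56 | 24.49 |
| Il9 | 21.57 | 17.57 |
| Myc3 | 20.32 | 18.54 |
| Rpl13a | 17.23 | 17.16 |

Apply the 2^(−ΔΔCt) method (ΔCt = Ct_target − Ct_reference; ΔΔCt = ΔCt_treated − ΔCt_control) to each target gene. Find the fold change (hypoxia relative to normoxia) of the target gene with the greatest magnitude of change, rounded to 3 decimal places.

Akt2: ΔΔCt = (26.62−17.16) − (26.07−17.23) = 9.46 − 8.84 = 0.62; fold change = 2^-0.62 = 0.651
Col6: ΔΔCt = (24.49−17.16) − (21.56−17.23) = 7.33 − 4.33 = 3.00; fold change = 2^-3.00 = 0.125
Il9: ΔΔCt = (17.57−17.16) − (21.57−17.23) = 0.41 − 4.34 = -3.93; fold change = 2^3.93 = 15.242
Myc3: ΔΔCt = (18.54−17.16) − (20.32−17.23) = 1.38 − 3.09 = -1.71; fold change = 2^1.71 = 3.272
Il9 has the largest |ΔΔCt| = 3.93.

15.242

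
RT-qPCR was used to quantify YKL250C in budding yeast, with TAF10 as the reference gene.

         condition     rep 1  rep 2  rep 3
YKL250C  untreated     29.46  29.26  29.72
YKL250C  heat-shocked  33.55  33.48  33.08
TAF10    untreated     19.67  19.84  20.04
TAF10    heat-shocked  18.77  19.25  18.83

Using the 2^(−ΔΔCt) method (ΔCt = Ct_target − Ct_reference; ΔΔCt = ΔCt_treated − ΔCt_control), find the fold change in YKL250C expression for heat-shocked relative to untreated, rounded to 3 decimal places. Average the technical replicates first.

Mean Ct: YKL250C untreated 29.480; YKL250C heat-shocked 33.370; TAF10 untreated 19.850; TAF10 heat-shocked 18.950
ΔCt(untreated) = 29.480 − 19.850 = 9.630
ΔCt(heat-shocked) = 33.370 − 18.950 = 14.420
ΔΔCt = 14.420 − 9.630 = 4.790
Fold change = 2^(−4.790) = 0.0361

0.036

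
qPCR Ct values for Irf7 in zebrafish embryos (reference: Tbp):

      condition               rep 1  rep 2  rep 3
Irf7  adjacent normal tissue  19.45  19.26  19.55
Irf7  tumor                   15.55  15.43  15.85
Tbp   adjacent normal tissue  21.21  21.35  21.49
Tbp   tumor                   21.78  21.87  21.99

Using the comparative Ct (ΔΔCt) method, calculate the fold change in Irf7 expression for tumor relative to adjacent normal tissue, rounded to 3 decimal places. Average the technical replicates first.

20.252

Mean Ct: Irf7 adjacent normal tissue 19.420; Irf7 tumor 15.610; Tbp adjacent normal tissue 21.350; Tbp tumor 21.880
ΔCt(adjacent normal tissue) = 19.420 − 21.350 = -1.930
ΔCt(tumor) = 15.610 − 21.880 = -6.270
ΔΔCt = -6.270 − (-1.930) = -4.340
Fold change = 2^(−(-4.340)) = 2^4.340 = 20.2521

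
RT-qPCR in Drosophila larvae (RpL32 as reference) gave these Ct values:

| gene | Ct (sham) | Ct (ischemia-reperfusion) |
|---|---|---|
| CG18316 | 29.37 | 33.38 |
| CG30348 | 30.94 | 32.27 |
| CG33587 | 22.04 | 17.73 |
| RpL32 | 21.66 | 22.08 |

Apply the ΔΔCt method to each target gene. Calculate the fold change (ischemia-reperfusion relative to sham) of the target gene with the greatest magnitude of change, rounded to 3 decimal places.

26.538

CG18316: ΔΔCt = (33.38−22.08) − (29.37−21.66) = 11.30 − 7.71 = 3.59; fold change = 2^-3.59 = 0.083
CG30348: ΔΔCt = (32.27−22.08) − (30.94−21.66) = 10.19 − 9.28 = 0.91; fold change = 2^-0.91 = 0.532
CG33587: ΔΔCt = (17.73−22.08) − (22.04−21.66) = -4.35 − 0.38 = -4.73; fold change = 2^4.73 = 26.538
CG33587 has the largest |ΔΔCt| = 4.73.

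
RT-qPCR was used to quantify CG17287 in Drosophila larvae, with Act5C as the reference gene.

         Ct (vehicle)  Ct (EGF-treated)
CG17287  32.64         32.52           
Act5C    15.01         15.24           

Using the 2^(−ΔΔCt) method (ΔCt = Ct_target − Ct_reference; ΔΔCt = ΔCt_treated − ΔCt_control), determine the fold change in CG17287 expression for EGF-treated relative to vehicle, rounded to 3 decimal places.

ΔCt(vehicle) = 32.640 − 15.010 = 17.630
ΔCt(EGF-treated) = 32.520 − 15.240 = 17.280
ΔΔCt = 17.280 − 17.630 = -0.350
Fold change = 2^(−(-0.350)) = 2^0.350 = 1.2746

1.275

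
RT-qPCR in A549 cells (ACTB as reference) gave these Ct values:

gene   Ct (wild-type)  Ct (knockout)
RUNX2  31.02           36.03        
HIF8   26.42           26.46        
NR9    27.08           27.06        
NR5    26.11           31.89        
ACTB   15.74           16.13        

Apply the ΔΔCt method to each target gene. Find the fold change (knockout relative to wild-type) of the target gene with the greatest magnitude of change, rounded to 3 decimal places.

0.024

RUNX2: ΔΔCt = (36.03−16.13) − (31.02−15.74) = 19.90 − 15.28 = 4.62; fold change = 2^-4.62 = 0.041
HIF8: ΔΔCt = (26.46−16.13) − (26.42−15.74) = 10.33 − 10.68 = -0.35; fold change = 2^0.35 = 1.275
NR9: ΔΔCt = (27.06−16.13) − (27.08−15.74) = 10.93 − 11.34 = -0.41; fold change = 2^0.41 = 1.329
NR5: ΔΔCt = (31.89−16.13) − (26.11−15.74) = 15.76 − 10.37 = 5.39; fold change = 2^-5.39 = 0.024
NR5 has the largest |ΔΔCt| = 5.39.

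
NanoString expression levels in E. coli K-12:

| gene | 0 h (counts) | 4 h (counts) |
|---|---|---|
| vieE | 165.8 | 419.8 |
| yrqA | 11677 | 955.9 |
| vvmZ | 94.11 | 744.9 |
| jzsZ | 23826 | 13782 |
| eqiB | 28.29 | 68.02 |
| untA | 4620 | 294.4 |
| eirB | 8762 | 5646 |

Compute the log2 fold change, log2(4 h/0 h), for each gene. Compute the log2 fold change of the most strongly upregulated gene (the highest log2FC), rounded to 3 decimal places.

2.985

log2(419.8/165.8) = 1.340  (vieE)
log2(955.9/11677) = -3.611  (yrqA)
log2(744.9/94.11) = 2.985  (vvmZ)
log2(13782/23826) = -0.790  (jzsZ)
log2(68.02/28.29) = 1.266  (eqiB)
log2(294.4/4620) = -3.972  (untA)
log2(5646/8762) = -0.634  (eirB)
vvmZ is most strongly upregulated.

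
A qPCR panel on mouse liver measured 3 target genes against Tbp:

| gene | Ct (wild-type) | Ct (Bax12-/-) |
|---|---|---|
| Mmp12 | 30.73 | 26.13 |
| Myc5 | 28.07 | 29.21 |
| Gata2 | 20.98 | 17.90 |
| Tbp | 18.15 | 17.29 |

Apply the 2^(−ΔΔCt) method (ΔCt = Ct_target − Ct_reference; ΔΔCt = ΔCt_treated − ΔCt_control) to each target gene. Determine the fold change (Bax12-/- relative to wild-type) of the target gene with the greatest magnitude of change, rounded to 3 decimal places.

13.361

Mmp12: ΔΔCt = (26.13−17.29) − (30.73−18.15) = 8.84 − 12.58 = -3.74; fold change = 2^3.74 = 13.361
Myc5: ΔΔCt = (29.21−17.29) − (28.07−18.15) = 11.92 − 9.92 = 2.00; fold change = 2^-2.00 = 0.250
Gata2: ΔΔCt = (17.90−17.29) − (20.98−18.15) = 0.61 − 2.83 = -2.22; fold change = 2^2.22 = 4.659
Mmp12 has the largest |ΔΔCt| = 3.74.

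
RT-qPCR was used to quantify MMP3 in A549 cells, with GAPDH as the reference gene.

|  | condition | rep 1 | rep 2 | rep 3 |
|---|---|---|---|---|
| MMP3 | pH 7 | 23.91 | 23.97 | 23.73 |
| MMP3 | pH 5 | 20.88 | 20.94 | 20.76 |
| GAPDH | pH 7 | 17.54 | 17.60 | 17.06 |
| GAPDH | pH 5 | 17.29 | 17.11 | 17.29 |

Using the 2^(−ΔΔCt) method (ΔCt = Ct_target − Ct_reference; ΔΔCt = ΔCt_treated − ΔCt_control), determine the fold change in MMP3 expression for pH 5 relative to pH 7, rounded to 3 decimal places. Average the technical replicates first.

Mean Ct: MMP3 pH 7 23.870; MMP3 pH 5 20.860; GAPDH pH 7 17.400; GAPDH pH 5 17.230
ΔCt(pH 7) = 23.870 − 17.400 = 6.470
ΔCt(pH 5) = 20.860 − 17.230 = 3.630
ΔΔCt = 3.630 − 6.470 = -2.840
Fold change = 2^(−(-2.840)) = 2^2.840 = 7.1602

7.160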